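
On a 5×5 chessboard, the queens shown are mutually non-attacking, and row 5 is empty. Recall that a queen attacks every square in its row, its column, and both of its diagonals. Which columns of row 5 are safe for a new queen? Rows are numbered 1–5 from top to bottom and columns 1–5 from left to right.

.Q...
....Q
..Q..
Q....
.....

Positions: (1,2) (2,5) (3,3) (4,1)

(1,2) attacks row 5 at column 2.
(2,5) attacks row 5 at column 5 and diagonals 2.
(3,3) attacks row 5 at column 3 and diagonals 1, 5.
(4,1) attacks row 5 at column 1 and diagonals 2.
Attacked columns: {1, 2, 3, 5}. Safe: {4}.

columns 4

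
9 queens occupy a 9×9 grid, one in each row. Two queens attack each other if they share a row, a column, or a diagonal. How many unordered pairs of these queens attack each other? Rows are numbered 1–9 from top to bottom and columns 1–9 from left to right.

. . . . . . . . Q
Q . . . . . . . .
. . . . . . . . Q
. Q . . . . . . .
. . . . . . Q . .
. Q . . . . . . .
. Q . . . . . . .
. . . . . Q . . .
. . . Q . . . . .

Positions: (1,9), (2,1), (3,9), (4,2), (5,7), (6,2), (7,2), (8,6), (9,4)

Same column: (1,9)–(3,9) (column 9); (4,2)–(6,2) (column 2); (4,2)–(7,2) (column 2); (6,2)–(7,2) (column 2).
Same diagonal: (3,9)–(5,7) (|3−5| = |9−7| = 2); (4,2)–(8,6) (|4−8| = |2−6| = 4); (7,2)–(9,4) (|7−9| = |2−4| = 2).
Total attacking pairs: 7.

7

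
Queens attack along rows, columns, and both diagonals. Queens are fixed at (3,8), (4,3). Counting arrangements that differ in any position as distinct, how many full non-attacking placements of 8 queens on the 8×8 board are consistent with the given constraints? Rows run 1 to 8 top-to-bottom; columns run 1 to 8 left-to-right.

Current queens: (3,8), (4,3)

3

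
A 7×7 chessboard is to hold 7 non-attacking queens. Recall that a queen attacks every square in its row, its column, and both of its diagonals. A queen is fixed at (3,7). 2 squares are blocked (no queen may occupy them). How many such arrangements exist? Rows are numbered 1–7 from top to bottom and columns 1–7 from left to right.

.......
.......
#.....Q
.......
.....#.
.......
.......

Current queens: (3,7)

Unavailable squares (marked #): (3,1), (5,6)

Branch on row 1: col 1 → 0; col 2 → 1; col 3 → 1; col 4 → 1; col 6 → 2.
Sum: 0 + 1 + 1 + 1 + 2 = 5.

5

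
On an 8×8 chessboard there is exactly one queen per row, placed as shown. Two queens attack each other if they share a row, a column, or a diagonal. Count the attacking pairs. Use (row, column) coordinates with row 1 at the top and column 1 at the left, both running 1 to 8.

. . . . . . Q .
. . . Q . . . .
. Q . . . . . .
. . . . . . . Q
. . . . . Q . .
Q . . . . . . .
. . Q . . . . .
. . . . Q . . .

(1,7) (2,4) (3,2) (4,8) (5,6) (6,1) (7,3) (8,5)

0

All columns are distinct and no two queens satisfy |Δrow| = |Δcol|, so no pair attacks.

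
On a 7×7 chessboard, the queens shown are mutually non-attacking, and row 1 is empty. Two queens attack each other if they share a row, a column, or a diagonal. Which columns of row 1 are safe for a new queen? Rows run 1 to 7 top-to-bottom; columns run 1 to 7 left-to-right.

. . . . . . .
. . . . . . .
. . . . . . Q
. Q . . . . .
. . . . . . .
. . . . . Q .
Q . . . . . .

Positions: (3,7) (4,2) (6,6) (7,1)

(3,7) attacks row 1 at column 7 and diagonals 5.
(4,2) attacks row 1 at column 2 and diagonals 5.
(6,6) attacks row 1 at column 6 and diagonals 1.
(7,1) attacks row 1 at column 1 and diagonals 7.
Attacked columns: {1, 2, 5, 6, 7}. Safe: {3, 4}.

columns 3, 4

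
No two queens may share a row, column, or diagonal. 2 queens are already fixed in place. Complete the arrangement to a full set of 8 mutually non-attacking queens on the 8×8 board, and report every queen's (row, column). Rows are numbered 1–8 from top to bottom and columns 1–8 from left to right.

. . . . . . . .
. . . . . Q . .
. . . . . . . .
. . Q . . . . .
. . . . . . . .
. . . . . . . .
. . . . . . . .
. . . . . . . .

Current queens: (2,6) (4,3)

Row 1: attacked by (2,6)→{5,6,7}; (4,3)→{3,6}. Safe: 1, 2, 4, 8. Place at column 1.
Row 3: attacked by (1,1)→{1,3}; (2,6)→{5,6,7}; (4,3)→{2,3,4}. Safe: 8. Place at column 8.
Row 5: attacked by (1,1)→{1,5}; (2,6)→{3,6}; (3,8)→{6,8}; (4,3)→{2,3,4}. Safe: 7. Place at column 7.
Row 6: attacked by (1,1)→{1,6}; (2,6)→{2,6}; (3,8)→{5,8}; (4,3)→{1,3,5}; (5,7)→{6,7,8}. Safe: 4. Place at column 4.
Row 7: attacked by (1,1)→{1,7}; (2,6)→{1,6}; (3,8)→{4,8}; (4,3)→{3,6}; (5,7)→{5,7}; (6,4)→{3,4,5}. Safe: 2. Place at column 2.
Row 8: attacked by (1,1)→{1,8}; (2,6)→{6}; (3,8)→{3,8}; (4,3)→{3,7}; (5,7)→{4,7}; (6,4)→{2,4,6}; (7,2)→{1,2,3}. Safe: 5. Place at column 5.
Columns [1, 6, 8, 3, 7, 4, 2, 5], r−c [0, -4, -5, 1, -2, 2, 5, 3], r+c [2, 8, 11, 7, 12, 10, 9, 13] are all distinct, so no two queens attack.

(1,1) (2,6) (3,8) (4,3) (5,7) (6,4) (7,2) (8,5)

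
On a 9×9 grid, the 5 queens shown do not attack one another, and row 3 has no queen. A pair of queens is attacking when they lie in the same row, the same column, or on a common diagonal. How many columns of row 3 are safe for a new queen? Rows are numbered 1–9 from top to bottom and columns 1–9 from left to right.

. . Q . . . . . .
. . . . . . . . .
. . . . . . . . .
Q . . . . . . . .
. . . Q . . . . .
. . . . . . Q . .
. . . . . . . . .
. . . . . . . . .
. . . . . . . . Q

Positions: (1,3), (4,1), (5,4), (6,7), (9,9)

(1,3) attacks row 3 at column 3 and diagonals 1, 5.
(4,1) attacks row 3 at column 1 and diagonals 2.
(5,4) attacks row 3 at column 4 and diagonals 2, 6.
(6,7) attacks row 3 at column 7 and diagonals 4.
(9,9) attacks row 3 at column 9 and diagonals 3.
Attacked columns: {1, 2, 3, 4, 5, 6, 7, 9}. Safe: {8}.

1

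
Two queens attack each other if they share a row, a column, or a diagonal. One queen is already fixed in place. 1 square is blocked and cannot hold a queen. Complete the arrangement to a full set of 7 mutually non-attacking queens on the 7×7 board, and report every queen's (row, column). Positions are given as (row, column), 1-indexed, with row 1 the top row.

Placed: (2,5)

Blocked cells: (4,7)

Row 1: attacked by (2,5)→{4,5,6}. Safe: 1, 2, 3, 7. Place at column 3.
Row 3: attacked by (1,3)→{1,3,5}; (2,5)→{4,5,6}. Safe: 2, 7. Place at column 7.
Row 4: attacked by (1,3)→{3,6}; (2,5)→{3,5,7}; (3,7)→{6,7}. Blocked: 7. Safe: 1, 2, 4. Place at column 2.
Row 5: attacked by (1,3)→{3,7}; (2,5)→{2,5}; (3,7)→{5,7}; (4,2)→{1,2,3}. Safe: 4, 6. Place at column 4.
Row 6: attacked by (1,3)→{3}; (2,5)→{1,5}; (3,7)→{4,7}; (4,2)→{2,4}; (5,4)→{3,4,5}. Safe: 6. Place at column 6.
Row 7: attacked by (1,3)→{3}; (2,5)→{5}; (3,7)→{3,7}; (4,2)→{2,5}; (5,4)→{2,4,6}; (6,6)→{5,6,7}. Safe: 1. Place at column 1.
Columns [3, 5, 7, 2, 4, 6, 1], r−c [-2, -3, -4, 2, 1, 0, 6], r+c [4, 7, 10, 6, 9, 12, 8] are all distinct, so no two queens attack.

(1,3) (2,5) (3,7) (4,2) (5,4) (6,6) (7,1)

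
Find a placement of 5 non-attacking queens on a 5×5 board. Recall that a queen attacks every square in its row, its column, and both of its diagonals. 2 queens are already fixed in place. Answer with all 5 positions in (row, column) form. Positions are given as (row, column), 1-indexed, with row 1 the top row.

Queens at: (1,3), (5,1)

Row 2: attacked by (1,3)→{2,3,4}; (5,1)→{1,4}. Safe: 5. Place at column 5.
Row 3: attacked by (1,3)→{1,3,5}; (2,5)→{4,5}; (5,1)→{1,3}. Safe: 2. Place at column 2.
Row 4: attacked by (1,3)→{3}; (2,5)→{3,5}; (3,2)→{1,2,3}; (5,1)→{1,2}. Safe: 4. Place at column 4.
Columns [3, 5, 2, 4, 1], r−c [-2, -3, 1, 0, 4], r+c [4, 7, 5, 8, 6] are all distinct, so no two queens attack.

(1,3) (2,5) (3,2) (4,4) (5,1)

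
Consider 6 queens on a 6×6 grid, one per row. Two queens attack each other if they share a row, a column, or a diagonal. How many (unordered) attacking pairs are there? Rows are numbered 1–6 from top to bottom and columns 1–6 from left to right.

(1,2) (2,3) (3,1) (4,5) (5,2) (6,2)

6

Same column: (1,2)–(5,2) (column 2); (1,2)–(6,2) (column 2); (5,2)–(6,2) (column 2).
Same diagonal: (1,2)–(2,3) (|1−2| = |2−3| = 1); (1,2)–(4,5) (|1−4| = |2−5| = 3); (2,3)–(4,5) (|2−4| = |3−5| = 2).
Total attacking pairs: 6.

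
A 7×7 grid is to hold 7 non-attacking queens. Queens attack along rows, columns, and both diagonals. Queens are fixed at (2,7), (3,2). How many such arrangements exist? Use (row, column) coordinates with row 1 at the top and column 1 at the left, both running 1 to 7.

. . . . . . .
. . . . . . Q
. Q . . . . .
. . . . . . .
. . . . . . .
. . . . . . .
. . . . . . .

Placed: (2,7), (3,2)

Branch on row 1: col 1 → 0; col 3 → 1; col 5 → 2.
Sum: 0 + 1 + 2 = 3.

3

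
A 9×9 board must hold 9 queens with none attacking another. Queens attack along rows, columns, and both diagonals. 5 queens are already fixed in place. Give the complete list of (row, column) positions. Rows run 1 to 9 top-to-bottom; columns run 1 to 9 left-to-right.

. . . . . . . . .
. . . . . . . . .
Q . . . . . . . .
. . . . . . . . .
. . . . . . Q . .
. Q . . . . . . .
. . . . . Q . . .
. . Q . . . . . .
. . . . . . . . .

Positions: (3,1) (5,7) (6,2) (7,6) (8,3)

(1,4) (2,8) (3,1) (4,5) (5,7) (6,2) (7,6) (8,3) (9,9)

Row 1: attacked by (3,1)→{1,3}; (5,7)→{3,7}; (6,2)→{2,7}; (7,6)→{6}; (8,3)→{3}. Safe: 4, 5, 8, 9. Place at column 4.
Row 2: attacked by (1,4)→{3,4,5}; (3,1)→{1,2}; (5,7)→{4,7}; (6,2)→{2,6}; (7,6)→{1,6}; (8,3)→{3,9}. Safe: 8. Place at column 8.
Row 4: attacked by (1,4)→{1,4,7}; (2,8)→{6,8}; (3,1)→{1,2}; (5,7)→{6,7,8}; (6,2)→{2,4}; (7,6)→{3,6,9}; (8,3)→{3,7}. Safe: 5. Place at column 5.
Row 9: attacked by (1,4)→{4}; (2,8)→{1,8}; (3,1)→{1,7}; (4,5)→{5}; (5,7)→{3,7}; (6,2)→{2,5}; (7,6)→{4,6,8}; (8,3)→{2,3,4}. Safe: 9. Place at column 9.
Columns [4, 8, 1, 5, 7, 2, 6, 3, 9], r−c [-3, -6, 2, -1, -2, 4, 1, 5, 0], r+c [5, 10, 4, 9, 12, 8, 13, 11, 18] are all distinct, so no two queens attack.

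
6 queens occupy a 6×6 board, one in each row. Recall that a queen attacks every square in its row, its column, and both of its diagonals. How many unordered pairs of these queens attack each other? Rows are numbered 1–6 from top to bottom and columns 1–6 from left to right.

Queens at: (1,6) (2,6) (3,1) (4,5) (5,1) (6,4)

Same column: (1,6)–(2,6) (column 6); (3,1)–(5,1) (column 1).
Same diagonal: (3,1)–(6,4) (|3−6| = |1−4| = 3).
Total attacking pairs: 3.

3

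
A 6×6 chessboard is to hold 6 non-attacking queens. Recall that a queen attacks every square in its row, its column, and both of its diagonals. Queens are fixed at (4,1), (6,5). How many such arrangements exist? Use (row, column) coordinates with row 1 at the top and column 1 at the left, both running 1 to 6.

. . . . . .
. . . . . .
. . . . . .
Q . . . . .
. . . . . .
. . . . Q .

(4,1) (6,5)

1

Branch on row 1: col 2 → 1; col 3 → 0; col 6 → 0.
Sum: 1 + 0 + 0 = 1.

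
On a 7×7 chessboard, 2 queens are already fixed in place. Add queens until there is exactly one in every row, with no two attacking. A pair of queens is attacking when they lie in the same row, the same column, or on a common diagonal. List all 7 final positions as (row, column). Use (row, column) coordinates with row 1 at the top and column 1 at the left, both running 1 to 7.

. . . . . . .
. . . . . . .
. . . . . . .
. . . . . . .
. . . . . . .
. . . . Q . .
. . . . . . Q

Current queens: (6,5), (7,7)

(1,2) (2,4) (3,6) (4,1) (5,3) (6,5) (7,7)

Row 1: attacked by (6,5)→{5}; (7,7)→{1,7}. Safe: 2, 3, 4, 6. Place at column 2.
Row 2: attacked by (1,2)→{1,2,3}; (6,5)→{1,5}; (7,7)→{2,7}. Safe: 4, 6. Place at column 4.
Row 3: attacked by (1,2)→{2,4}; (2,4)→{3,4,5}; (6,5)→{2,5}; (7,7)→{3,7}. Safe: 1, 6. Place at column 6.
Row 4: attacked by (1,2)→{2,5}; (2,4)→{2,4,6}; (3,6)→{5,6,7}; (6,5)→{3,5,7}; (7,7)→{4,7}. Safe: 1. Place at column 1.
Row 5: attacked by (1,2)→{2,6}; (2,4)→{1,4,7}; (3,6)→{4,6}; (4,1)→{1,2}; (6,5)→{4,5,6}; (7,7)→{5,7}. Safe: 3. Place at column 3.
Columns [2, 4, 6, 1, 3, 5, 7], r−c [-1, -2, -3, 3, 2, 1, 0], r+c [3, 6, 9, 5, 8, 11, 14] are all distinct, so no two queens attack.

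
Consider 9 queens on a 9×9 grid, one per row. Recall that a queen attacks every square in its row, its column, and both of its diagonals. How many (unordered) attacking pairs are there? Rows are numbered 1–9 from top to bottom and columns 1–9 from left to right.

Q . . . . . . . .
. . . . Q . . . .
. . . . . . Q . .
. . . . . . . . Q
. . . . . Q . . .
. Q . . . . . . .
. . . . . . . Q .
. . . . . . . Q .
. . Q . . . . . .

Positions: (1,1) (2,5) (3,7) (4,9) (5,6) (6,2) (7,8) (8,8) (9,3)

Same column: (7,8)–(8,8) (column 8).
Same diagonal: (1,1)–(8,8) (|1−8| = |1−8| = 7); (5,6)–(7,8) (|5−7| = |6−8| = 2).
Total attacking pairs: 3.

3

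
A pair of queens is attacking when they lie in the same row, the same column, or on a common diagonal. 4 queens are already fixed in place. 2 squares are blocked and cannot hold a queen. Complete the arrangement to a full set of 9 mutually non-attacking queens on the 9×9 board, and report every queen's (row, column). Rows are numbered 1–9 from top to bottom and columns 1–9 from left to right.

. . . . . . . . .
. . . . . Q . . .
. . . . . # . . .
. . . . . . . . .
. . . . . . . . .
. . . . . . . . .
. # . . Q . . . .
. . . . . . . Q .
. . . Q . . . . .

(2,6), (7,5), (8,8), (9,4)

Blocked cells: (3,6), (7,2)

(1,9) (2,6) (3,2) (4,7) (5,1) (6,3) (7,5) (8,8) (9,4)

Row 1: attacked by (2,6)→{5,6,7}; (7,5)→{5}; (8,8)→{1,8}; (9,4)→{4}. Safe: 2, 3, 9. Place at column 9.
Row 3: attacked by (1,9)→{7,9}; (2,6)→{5,6,7}; (7,5)→{1,5,9}; (8,8)→{3,8}; (9,4)→{4}. Blocked: 6. Safe: 2. Place at column 2.
Row 4: attacked by (1,9)→{6,9}; (2,6)→{4,6,8}; (3,2)→{1,2,3}; (7,5)→{2,5,8}; (8,8)→{4,8}; (9,4)→{4,9}. Safe: 7. Place at column 7.
Row 5: attacked by (1,9)→{5,9}; (2,6)→{3,6,9}; (3,2)→{2,4}; (4,7)→{6,7,8}; (7,5)→{3,5,7}; (8,8)→{5,8}; (9,4)→{4,8}. Safe: 1. Place at column 1.
Row 6: attacked by (1,9)→{4,9}; (2,6)→{2,6}; (3,2)→{2,5}; (4,7)→{5,7,9}; (5,1)→{1,2}; (7,5)→{4,5,6}; (8,8)→{6,8}; (9,4)→{1,4,7}. Safe: 3. Place at column 3.
Columns [9, 6, 2, 7, 1, 3, 5, 8, 4], r−c [-8, -4, 1, -3, 4, 3, 2, 0, 5], r+c [10, 8, 5, 11, 6, 9, 12, 16, 13] are all distinct, so no two queens attack.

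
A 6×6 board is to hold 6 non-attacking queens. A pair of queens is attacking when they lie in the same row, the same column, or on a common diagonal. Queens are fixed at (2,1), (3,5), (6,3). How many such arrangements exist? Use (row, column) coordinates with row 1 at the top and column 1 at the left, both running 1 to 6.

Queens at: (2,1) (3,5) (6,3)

Branch on row 1: col 4 → 1; col 6 → 0.
Sum: 1 + 0 = 1.

1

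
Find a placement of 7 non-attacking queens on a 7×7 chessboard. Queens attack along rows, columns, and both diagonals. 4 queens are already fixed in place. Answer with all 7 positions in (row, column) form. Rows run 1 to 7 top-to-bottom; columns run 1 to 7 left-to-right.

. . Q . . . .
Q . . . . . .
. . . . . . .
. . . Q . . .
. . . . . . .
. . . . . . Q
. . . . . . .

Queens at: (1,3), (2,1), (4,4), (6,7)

Row 3: attacked by (1,3)→{1,3,5}; (2,1)→{1,2}; (4,4)→{3,4,5}; (6,7)→{4,7}. Safe: 6. Place at column 6.
Row 5: attacked by (1,3)→{3,7}; (2,1)→{1,4}; (3,6)→{4,6}; (4,4)→{3,4,5}; (6,7)→{6,7}. Safe: 2. Place at column 2.
Row 7: attacked by (1,3)→{3}; (2,1)→{1,6}; (3,6)→{2,6}; (4,4)→{1,4,7}; (5,2)→{2,4}; (6,7)→{6,7}. Safe: 5. Place at column 5.
Columns [3, 1, 6, 4, 2, 7, 5], r−c [-2, 1, -3, 0, 3, -1, 2], r+c [4, 3, 9, 8, 7, 13, 12] are all distinct, so no two queens attack.

(1,3) (2,1) (3,6) (4,4) (5,2) (6,7) (7,5)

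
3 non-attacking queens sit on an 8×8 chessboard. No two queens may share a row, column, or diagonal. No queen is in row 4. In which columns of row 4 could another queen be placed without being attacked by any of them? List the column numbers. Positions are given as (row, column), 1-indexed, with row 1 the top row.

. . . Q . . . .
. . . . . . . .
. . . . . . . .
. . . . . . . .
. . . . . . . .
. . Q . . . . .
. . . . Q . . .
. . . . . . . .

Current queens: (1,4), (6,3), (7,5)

columns 6

(1,4) attacks row 4 at column 4 and diagonals 1, 7.
(6,3) attacks row 4 at column 3 and diagonals 1, 5.
(7,5) attacks row 4 at column 5 and diagonals 2, 8.
Attacked columns: {1, 2, 3, 4, 5, 7, 8}. Safe: {6}.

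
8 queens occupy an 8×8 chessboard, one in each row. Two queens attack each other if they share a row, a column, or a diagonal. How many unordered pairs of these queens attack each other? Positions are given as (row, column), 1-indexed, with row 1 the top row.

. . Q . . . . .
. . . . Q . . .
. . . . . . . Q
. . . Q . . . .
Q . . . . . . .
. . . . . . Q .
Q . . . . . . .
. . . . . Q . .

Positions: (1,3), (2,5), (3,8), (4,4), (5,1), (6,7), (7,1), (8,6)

2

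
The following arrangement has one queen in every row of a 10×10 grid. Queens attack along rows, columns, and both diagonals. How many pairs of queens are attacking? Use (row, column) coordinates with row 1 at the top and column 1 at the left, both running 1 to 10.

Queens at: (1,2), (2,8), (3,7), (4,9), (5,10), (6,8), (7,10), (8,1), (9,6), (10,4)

6

Same column: (2,8)–(6,8) (column 8); (5,10)–(7,10) (column 10).
Same diagonal: (2,8)–(3,7) (|2−3| = |8−7| = 1); (4,9)–(5,10) (|4−5| = |9−10| = 1); (5,10)–(9,6) (|5−9| = |10−6| = 4); (6,8)–(10,4) (|6−10| = |8−4| = 4).
Total attacking pairs: 6.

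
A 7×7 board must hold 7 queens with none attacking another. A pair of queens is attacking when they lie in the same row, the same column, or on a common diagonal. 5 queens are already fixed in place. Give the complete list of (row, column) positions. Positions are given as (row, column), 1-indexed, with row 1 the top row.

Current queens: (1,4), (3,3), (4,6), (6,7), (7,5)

Row 2: attacked by (1,4)→{3,4,5}; (3,3)→{2,3,4}; (4,6)→{4,6}; (6,7)→{3,7}; (7,5)→{5}. Safe: 1. Place at column 1.
Row 5: attacked by (1,4)→{4}; (2,1)→{1,4}; (3,3)→{1,3,5}; (4,6)→{5,6,7}; (6,7)→{6,7}; (7,5)→{3,5,7}. Safe: 2. Place at column 2.
Columns [4, 1, 3, 6, 2, 7, 5], r−c [-3, 1, 0, -2, 3, -1, 2], r+c [5, 3, 6, 10, 7, 13, 12] are all distinct, so no two queens attack.

(1,4) (2,1) (3,3) (4,6) (5,2) (6,7) (7,5)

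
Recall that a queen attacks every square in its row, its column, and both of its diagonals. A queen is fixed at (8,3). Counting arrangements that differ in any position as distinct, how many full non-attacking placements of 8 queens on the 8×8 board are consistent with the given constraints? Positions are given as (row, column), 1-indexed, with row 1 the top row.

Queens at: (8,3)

Branch on row 1: col 1 → 2; col 2 → 2; col 4 → 3; col 5 → 4; col 6 → 5; col 7 → 0; col 8 → 0.
Sum: 2 + 2 + 3 + 4 + 5 + 0 + 0 = 16.

16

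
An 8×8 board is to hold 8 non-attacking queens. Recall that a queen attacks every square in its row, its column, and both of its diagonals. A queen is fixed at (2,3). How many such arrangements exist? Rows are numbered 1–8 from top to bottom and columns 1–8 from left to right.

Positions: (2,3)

Branch on row 1: col 1 → 0; col 5 → 3; col 6 → 8; col 7 → 2; col 8 → 1.
Sum: 0 + 3 + 8 + 2 + 1 = 14.

14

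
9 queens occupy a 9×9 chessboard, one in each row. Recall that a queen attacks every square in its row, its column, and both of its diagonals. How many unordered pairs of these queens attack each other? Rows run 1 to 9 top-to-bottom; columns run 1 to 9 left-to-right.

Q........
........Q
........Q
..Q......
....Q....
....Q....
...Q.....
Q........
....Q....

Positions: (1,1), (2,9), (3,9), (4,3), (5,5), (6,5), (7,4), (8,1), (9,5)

10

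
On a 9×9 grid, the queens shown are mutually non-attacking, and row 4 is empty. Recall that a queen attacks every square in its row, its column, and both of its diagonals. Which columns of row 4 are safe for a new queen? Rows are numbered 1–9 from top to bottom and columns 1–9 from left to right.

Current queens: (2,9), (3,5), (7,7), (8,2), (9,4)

(2,9) attacks row 4 at column 9 and diagonals 7.
(3,5) attacks row 4 at column 5 and diagonals 4, 6.
(7,7) attacks row 4 at column 7 and diagonals 4.
(8,2) attacks row 4 at column 2 and diagonals 6.
(9,4) attacks row 4 at column 4 and diagonals 9.
Attacked columns: {2, 4, 5, 6, 7, 9}. Safe: {1, 3, 8}.

columns 1, 3, 8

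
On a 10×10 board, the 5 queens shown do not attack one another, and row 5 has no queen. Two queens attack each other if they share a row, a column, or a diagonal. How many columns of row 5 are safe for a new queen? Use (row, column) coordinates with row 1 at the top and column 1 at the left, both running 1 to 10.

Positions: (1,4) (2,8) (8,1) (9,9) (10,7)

(1,4) attacks row 5 at column 4 and diagonals 8.
(2,8) attacks row 5 at column 8 and diagonals 5.
(8,1) attacks row 5 at column 1 and diagonals 4.
(9,9) attacks row 5 at column 9 and diagonals 5.
(10,7) attacks row 5 at column 7 and diagonals 2.
Attacked columns: {1, 2, 4, 5, 7, 8, 9}. Safe: {3, 6, 10}.

3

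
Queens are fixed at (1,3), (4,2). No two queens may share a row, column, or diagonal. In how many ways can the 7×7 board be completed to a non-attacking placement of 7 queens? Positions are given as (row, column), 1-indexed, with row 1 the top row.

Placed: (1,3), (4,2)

2

Branch on row 2: col 1 → 1; col 5 → 1; col 6 → 0; col 7 → 0.
Sum: 1 + 1 + 0 + 0 = 2.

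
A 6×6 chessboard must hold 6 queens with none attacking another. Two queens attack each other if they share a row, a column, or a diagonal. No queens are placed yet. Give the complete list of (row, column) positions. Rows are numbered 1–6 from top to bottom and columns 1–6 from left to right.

Row 1: Safe: 1, 2, 3, 4, 5, 6. Place at column 5.
Row 2: attacked by (1,5)→{4,5,6}. Safe: 1, 2, 3. Place at column 3.
Row 3: attacked by (1,5)→{3,5}; (2,3)→{2,3,4}. Safe: 1, 6. Place at column 1.
Row 4: attacked by (1,5)→{2,5}; (2,3)→{1,3,5}; (3,1)→{1,2}. Safe: 4, 6. Place at column 6.
Row 5: attacked by (1,5)→{1,5}; (2,3)→{3,6}; (3,1)→{1,3}; (4,6)→{5,6}. Safe: 2, 4. Place at column 4.
Row 6: attacked by (1,5)→{5}; (2,3)→{3}; (3,1)→{1,4}; (4,6)→{4,6}; (5,4)→{3,4,5}. Safe: 2. Place at column 2.
Columns [5, 3, 1, 6, 4, 2], r−c [-4, -1, 2, -2, 1, 4], r+c [6, 5, 4, 10, 9, 8] are all distinct, so no two queens attack.

(1,5) (2,3) (3,1) (4,6) (5,4) (6,2)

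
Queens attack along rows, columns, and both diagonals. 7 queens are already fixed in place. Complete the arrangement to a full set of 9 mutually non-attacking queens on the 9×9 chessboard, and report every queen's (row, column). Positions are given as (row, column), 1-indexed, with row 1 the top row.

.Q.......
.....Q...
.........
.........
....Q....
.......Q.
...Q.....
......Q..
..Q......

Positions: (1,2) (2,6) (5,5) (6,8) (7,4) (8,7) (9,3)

(1,2) (2,6) (3,1) (4,9) (5,5) (6,8) (7,4) (8,7) (9,3)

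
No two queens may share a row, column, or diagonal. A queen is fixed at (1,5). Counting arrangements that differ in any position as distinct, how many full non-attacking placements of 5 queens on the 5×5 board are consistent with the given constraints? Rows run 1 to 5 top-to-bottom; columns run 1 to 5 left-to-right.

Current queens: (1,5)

2

Branch on row 2: col 1 → 0; col 2 → 1; col 3 → 1.
Sum: 0 + 1 + 1 = 2.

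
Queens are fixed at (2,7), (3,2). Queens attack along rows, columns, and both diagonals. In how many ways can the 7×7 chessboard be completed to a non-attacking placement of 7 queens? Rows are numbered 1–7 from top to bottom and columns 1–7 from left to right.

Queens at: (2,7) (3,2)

Branch on row 1: col 1 → 0; col 3 → 1; col 5 → 2.
Sum: 0 + 1 + 2 = 3.

3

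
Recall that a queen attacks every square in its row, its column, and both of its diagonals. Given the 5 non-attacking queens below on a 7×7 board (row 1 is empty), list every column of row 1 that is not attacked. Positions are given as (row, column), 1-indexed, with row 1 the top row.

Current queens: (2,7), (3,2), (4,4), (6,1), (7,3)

columns 5

(2,7) attacks row 1 at column 7 and diagonals 6.
(3,2) attacks row 1 at column 2 and diagonals 4.
(4,4) attacks row 1 at column 4 and diagonals 1, 7.
(6,1) attacks row 1 at column 1 and diagonals 6.
(7,3) attacks row 1 at column 3.
Attacked columns: {1, 2, 3, 4, 6, 7}. Safe: {5}.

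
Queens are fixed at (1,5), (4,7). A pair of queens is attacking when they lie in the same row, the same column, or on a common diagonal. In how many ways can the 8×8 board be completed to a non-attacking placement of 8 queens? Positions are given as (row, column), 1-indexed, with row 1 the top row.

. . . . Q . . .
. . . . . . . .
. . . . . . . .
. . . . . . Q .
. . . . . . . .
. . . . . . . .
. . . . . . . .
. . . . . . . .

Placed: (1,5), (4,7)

2

Branch on row 2: col 1 → 0; col 2 → 1; col 3 → 1; col 8 → 0.
Sum: 0 + 1 + 1 + 0 = 2.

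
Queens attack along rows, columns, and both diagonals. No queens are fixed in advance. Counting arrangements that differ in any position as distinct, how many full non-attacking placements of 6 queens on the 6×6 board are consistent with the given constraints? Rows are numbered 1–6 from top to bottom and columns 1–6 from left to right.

Branch on row 1: col 1 → 0; col 2 → 1; col 3 → 1; col 4 → 1; col 5 → 1; col 6 → 0.
Sum: 0 + 1 + 1 + 1 + 1 + 0 = 4.
(This is the classic 6-queens count.)

4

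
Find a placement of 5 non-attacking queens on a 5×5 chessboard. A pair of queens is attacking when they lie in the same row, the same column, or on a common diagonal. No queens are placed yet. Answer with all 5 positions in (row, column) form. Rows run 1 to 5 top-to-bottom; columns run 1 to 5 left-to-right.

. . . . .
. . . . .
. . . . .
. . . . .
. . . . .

Row 1: Safe: 1, 2, 3, 4, 5. Place at column 2.
Row 2: attacked by (1,2)→{1,2,3}. Safe: 4, 5. Place at column 5.
Row 3: attacked by (1,2)→{2,4}; (2,5)→{4,5}. Safe: 1, 3. Place at column 3.
Row 4: attacked by (1,2)→{2,5}; (2,5)→{3,5}; (3,3)→{2,3,4}. Safe: 1. Place at column 1.
Row 5: attacked by (1,2)→{2}; (2,5)→{2,5}; (3,3)→{1,3,5}; (4,1)→{1,2}. Safe: 4. Place at column 4.
Columns [2, 5, 3, 1, 4], r−c [-1, -3, 0, 3, 1], r+c [3, 7, 6, 5, 9] are all distinct, so no two queens attack.

(1,2) (2,5) (3,3) (4,1) (5,4)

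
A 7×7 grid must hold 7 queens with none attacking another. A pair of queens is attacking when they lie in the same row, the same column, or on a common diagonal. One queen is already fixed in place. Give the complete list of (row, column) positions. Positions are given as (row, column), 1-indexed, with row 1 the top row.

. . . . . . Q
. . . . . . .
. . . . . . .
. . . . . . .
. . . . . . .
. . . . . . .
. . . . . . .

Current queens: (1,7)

(1,7) (2,5) (3,3) (4,1) (5,6) (6,4) (7,2)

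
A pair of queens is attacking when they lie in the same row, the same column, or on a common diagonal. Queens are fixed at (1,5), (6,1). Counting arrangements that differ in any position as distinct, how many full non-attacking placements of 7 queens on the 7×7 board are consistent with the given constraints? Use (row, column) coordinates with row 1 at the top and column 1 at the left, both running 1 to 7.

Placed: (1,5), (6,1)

Branch on row 2: col 2 → 0; col 3 → 0; col 7 → 2.
Sum: 0 + 0 + 2 = 2.

2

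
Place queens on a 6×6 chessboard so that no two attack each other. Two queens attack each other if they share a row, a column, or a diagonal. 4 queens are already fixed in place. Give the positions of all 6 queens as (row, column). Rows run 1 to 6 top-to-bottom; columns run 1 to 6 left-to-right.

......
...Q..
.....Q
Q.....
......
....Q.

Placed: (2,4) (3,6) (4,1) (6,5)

Row 1: attacked by (2,4)→{3,4,5}; (3,6)→{4,6}; (4,1)→{1,4}; (6,5)→{5}. Safe: 2. Place at column 2.
Row 5: attacked by (1,2)→{2,6}; (2,4)→{1,4}; (3,6)→{4,6}; (4,1)→{1,2}; (6,5)→{4,5,6}. Safe: 3. Place at column 3.
Columns [2, 4, 6, 1, 3, 5], r−c [-1, -2, -3, 3, 2, 1], r+c [3, 6, 9, 5, 8, 11] are all distinct, so no two queens attack.

(1,2) (2,4) (3,6) (4,1) (5,3) (6,5)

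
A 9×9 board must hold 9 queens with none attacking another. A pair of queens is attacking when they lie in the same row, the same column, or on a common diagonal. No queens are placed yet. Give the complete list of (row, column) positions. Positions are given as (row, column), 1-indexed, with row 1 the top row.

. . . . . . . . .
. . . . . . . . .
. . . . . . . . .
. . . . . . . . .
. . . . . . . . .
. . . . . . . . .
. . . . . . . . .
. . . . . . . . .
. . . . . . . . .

Row 1: Safe: 1, 2, 3, 4, 5, 6, 7, 8, 9. Place at column 9.
Row 2: attacked by (1,9)→{8,9}. Safe: 1, 2, 3, 4, 5, 6, 7. Place at column 5.
Row 3: attacked by (1,9)→{7,9}; (2,5)→{4,5,6}. Safe: 1, 2, 3, 8. Place at column 8.
Row 4: attacked by (1,9)→{6,9}; (2,5)→{3,5,7}; (3,8)→{7,8,9}. Safe: 1, 2, 4. Place at column 4.
Row 5: attacked by (1,9)→{5,9}; (2,5)→{2,5,8}; (3,8)→{6,8}; (4,4)→{3,4,5}. Safe: 1, 7. Place at column 1.
Row 6: attacked by (1,9)→{4,9}; (2,5)→{1,5,9}; (3,8)→{5,8}; (4,4)→{2,4,6}; (5,1)→{1,2}. Safe: 3, 7. Place at column 7.
Row 7: attacked by (1,9)→{3,9}; (2,5)→{5}; (3,8)→{4,8}; (4,4)→{1,4,7}; (5,1)→{1,3}; (6,7)→{6,7,8}. Safe: 2. Place at column 2.
Row 8: attacked by (1,9)→{2,9}; (2,5)→{5}; (3,8)→{3,8}; (4,4)→{4,8}; (5,1)→{1,4}; (6,7)→{5,7,9}; (7,2)→{1,2,3}. Safe: 6. Place at column 6.
Row 9: attacked by (1,9)→{1,9}; (2,5)→{5}; (3,8)→{2,8}; (4,4)→{4,9}; (5,1)→{1,5}; (6,7)→{4,7}; (7,2)→{2,4}; (8,6)→{5,6,7}. Safe: 3. Place at column 3.
Columns [9, 5, 8, 4, 1, 7, 2, 6, 3], r−c [-8, -3, -5, 0, 4, -1, 5, 2, 6], r+c [10, 7, 11, 8, 6, 13, 9, 14, 12] are all distinct, so no two queens attack.

(1,9) (2,5) (3,8) (4,4) (5,1) (6,7) (7,2) (8,6) (9,3)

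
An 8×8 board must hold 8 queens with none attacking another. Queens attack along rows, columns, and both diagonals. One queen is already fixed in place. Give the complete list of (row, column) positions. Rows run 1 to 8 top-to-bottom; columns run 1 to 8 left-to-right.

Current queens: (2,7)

(1,3) (2,7) (3,2) (4,8) (5,5) (6,1) (7,4) (8,6)

Row 1: attacked by (2,7)→{6,7,8}. Safe: 1, 2, 3, 4, 5. Place at column 3.
Row 3: attacked by (1,3)→{1,3,5}; (2,7)→{6,7,8}. Safe: 2, 4. Place at column 2.
Row 4: attacked by (1,3)→{3,6}; (2,7)→{5,7}; (3,2)→{1,2,3}. Safe: 4, 8. Place at column 8.
Row 5: attacked by (1,3)→{3,7}; (2,7)→{4,7}; (3,2)→{2,4}; (4,8)→{7,8}. Safe: 1, 5, 6. Place at column 5.
Row 6: attacked by (1,3)→{3,8}; (2,7)→{3,7}; (3,2)→{2,5}; (4,8)→{6,8}; (5,5)→{4,5,6}. Safe: 1. Place at column 1.
Row 7: attacked by (1,3)→{3}; (2,7)→{2,7}; (3,2)→{2,6}; (4,8)→{5,8}; (5,5)→{3,5,7}; (6,1)→{1,2}. Safe: 4. Place at column 4.
Row 8: attacked by (1,3)→{3}; (2,7)→{1,7}; (3,2)→{2,7}; (4,8)→{4,8}; (5,5)→{2,5,8}; (6,1)→{1,3}; (7,4)→{3,4,5}. Safe: 6. Place at column 6.
Columns [3, 7, 2, 8, 5, 1, 4, 6], r−c [-2, -5, 1, -4, 0, 5, 3, 2], r+c [4, 9, 5, 12, 10, 7, 11, 14] are all distinct, so no two queens attack.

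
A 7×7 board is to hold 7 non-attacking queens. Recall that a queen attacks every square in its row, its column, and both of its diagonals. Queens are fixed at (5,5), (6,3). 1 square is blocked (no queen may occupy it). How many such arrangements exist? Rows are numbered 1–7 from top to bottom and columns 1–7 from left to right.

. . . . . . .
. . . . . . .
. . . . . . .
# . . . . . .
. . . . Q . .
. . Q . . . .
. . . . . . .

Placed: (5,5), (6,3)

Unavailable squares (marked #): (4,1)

2

Branch on row 1: col 2 → 1; col 4 → 0; col 6 → 1; col 7 → 0.
Sum: 1 + 0 + 1 + 0 = 2.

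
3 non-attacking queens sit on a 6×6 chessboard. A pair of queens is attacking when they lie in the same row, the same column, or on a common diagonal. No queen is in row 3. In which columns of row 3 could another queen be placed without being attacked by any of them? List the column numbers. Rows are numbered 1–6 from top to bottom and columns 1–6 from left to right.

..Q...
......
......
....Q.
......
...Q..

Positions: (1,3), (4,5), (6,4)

columns 2

(1,3) attacks row 3 at column 3 and diagonals 1, 5.
(4,5) attacks row 3 at column 5 and diagonals 4, 6.
(6,4) attacks row 3 at column 4 and diagonals 1.
Attacked columns: {1, 3, 4, 5, 6}. Safe: {2}.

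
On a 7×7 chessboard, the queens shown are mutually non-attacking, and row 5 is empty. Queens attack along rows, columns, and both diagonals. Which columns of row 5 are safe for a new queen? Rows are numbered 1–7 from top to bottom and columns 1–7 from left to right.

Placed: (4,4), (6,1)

columns 6, 7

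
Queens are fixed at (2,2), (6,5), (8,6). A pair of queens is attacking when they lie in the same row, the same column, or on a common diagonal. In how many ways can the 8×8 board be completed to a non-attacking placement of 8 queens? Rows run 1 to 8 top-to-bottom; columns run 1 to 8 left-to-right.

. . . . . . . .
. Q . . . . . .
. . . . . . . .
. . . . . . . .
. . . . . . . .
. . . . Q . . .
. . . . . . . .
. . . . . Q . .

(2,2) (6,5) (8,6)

Branch on row 1: col 4 → 0; col 7 → 1; col 8 → 1.
Sum: 0 + 1 + 1 = 2.

2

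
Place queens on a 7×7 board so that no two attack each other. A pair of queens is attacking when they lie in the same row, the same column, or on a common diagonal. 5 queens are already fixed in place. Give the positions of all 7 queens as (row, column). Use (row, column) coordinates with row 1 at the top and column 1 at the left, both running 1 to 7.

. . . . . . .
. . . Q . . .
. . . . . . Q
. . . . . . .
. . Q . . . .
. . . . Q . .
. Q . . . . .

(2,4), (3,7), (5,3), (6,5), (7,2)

Row 1: attacked by (2,4)→{3,4,5}; (3,7)→{5,7}; (5,3)→{3,7}; (6,5)→{5}; (7,2)→{2}. Safe: 1, 6. Place at column 6.
Row 4: attacked by (1,6)→{3,6}; (2,4)→{2,4,6}; (3,7)→{6,7}; (5,3)→{2,3,4}; (6,5)→{3,5,7}; (7,2)→{2,5}. Safe: 1. Place at column 1.
Columns [6, 4, 7, 1, 3, 5, 2], r−c [-5, -2, -4, 3, 2, 1, 5], r+c [7, 6, 10, 5, 8, 11, 9] are all distinct, so no two queens attack.

(1,6) (2,4) (3,7) (4,1) (5,3) (6,5) (7,2)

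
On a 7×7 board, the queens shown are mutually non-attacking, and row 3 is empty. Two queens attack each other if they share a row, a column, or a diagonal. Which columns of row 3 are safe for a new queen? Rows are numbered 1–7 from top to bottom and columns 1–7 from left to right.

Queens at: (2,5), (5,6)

(2,5) attacks row 3 at column 5 and diagonals 4, 6.
(5,6) attacks row 3 at column 6 and diagonals 4.
Attacked columns: {4, 5, 6}. Safe: {1, 2, 3, 7}.

columns 1, 2, 3, 7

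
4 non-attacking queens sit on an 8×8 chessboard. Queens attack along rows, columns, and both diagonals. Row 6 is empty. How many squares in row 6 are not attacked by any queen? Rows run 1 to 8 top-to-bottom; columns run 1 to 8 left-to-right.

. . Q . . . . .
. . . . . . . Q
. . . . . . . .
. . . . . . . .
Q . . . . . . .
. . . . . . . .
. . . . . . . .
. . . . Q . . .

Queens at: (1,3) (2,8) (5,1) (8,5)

(1,3) attacks row 6 at column 3 and diagonals 8.
(2,8) attacks row 6 at column 8 and diagonals 4.
(5,1) attacks row 6 at column 1 and diagonals 2.
(8,5) attacks row 6 at column 5 and diagonals 3, 7.
Attacked columns: {1, 2, 3, 4, 5, 7, 8}. Safe: {6}.

1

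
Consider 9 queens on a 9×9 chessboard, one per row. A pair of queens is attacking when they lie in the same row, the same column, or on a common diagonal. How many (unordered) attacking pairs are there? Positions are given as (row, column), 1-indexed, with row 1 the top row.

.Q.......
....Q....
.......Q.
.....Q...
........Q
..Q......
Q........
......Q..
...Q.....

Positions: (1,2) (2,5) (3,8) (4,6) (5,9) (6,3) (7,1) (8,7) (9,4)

0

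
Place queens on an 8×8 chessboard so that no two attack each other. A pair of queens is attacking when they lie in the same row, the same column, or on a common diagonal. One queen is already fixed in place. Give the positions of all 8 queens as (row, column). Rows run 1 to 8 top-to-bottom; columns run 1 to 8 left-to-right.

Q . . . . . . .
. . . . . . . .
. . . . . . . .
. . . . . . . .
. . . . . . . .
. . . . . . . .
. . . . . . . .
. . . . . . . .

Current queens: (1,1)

(1,1) (2,7) (3,5) (4,8) (5,2) (6,4) (7,6) (8,3)

Row 2: attacked by (1,1)→{1,2}. Safe: 3, 4, 5, 6, 7, 8. Place at column 7.
Row 3: attacked by (1,1)→{1,3}; (2,7)→{6,7,8}. Safe: 2, 4, 5. Place at column 5.
Row 4: attacked by (1,1)→{1,4}; (2,7)→{5,7}; (3,5)→{4,5,6}. Safe: 2, 3, 8. Place at column 8.
Row 5: attacked by (1,1)→{1,5}; (2,7)→{4,7}; (3,5)→{3,5,7}; (4,8)→{7,8}. Safe: 2, 6. Place at column 2.
Row 6: attacked by (1,1)→{1,6}; (2,7)→{3,7}; (3,5)→{2,5,8}; (4,8)→{6,8}; (5,2)→{1,2,3}. Safe: 4. Place at column 4.
Row 7: attacked by (1,1)→{1,7}; (2,7)→{2,7}; (3,5)→{1,5}; (4,8)→{5,8}; (5,2)→{2,4}; (6,4)→{3,4,5}. Safe: 6. Place at column 6.
Row 8: attacked by (1,1)→{1,8}; (2,7)→{1,7}; (3,5)→{5}; (4,8)→{4,8}; (5,2)→{2,5}; (6,4)→{2,4,6}; (7,6)→{5,6,7}. Safe: 3. Place at column 3.
Columns [1, 7, 5, 8, 2, 4, 6, 3], r−c [0, -5, -2, -4, 3, 2, 1, 5], r+c [2, 9, 8, 12, 7, 10, 13, 11] are all distinct, so no two queens attack.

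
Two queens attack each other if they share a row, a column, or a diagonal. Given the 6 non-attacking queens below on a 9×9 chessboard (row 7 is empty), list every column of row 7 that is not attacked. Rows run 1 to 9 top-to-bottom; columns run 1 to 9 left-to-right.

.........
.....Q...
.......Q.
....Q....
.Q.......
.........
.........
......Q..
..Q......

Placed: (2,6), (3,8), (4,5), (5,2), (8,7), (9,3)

(2,6) attacks row 7 at column 6 and diagonals 1.
(3,8) attacks row 7 at column 8 and diagonals 4.
(4,5) attacks row 7 at column 5 and diagonals 2, 8.
(5,2) attacks row 7 at column 2 and diagonals 4.
(8,7) attacks row 7 at column 7 and diagonals 6, 8.
(9,3) attacks row 7 at column 3 and diagonals 1, 5.
Attacked columns: {1, 2, 3, 4, 5, 6, 7, 8}. Safe: {9}.

columns 9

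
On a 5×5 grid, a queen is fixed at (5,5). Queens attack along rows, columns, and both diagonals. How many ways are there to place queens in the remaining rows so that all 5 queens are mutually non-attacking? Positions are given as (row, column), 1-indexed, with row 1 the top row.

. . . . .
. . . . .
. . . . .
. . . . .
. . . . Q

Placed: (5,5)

2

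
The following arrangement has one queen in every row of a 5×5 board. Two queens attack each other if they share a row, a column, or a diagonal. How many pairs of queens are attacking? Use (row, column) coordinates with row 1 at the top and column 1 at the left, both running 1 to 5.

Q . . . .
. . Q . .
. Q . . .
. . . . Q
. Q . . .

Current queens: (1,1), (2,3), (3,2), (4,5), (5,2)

3

Same column: (3,2)–(5,2) (column 2).
Same diagonal: (2,3)–(3,2) (|2−3| = |3−2| = 1); (2,3)–(4,5) (|2−4| = |3−5| = 2).
Total attacking pairs: 3.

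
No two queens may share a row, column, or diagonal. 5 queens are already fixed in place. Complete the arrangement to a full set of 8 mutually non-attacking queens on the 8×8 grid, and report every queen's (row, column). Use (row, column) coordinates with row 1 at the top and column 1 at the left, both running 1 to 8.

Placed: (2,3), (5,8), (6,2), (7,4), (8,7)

(1,5) (2,3) (3,1) (4,6) (5,8) (6,2) (7,4) (8,7)

Row 1: attacked by (2,3)→{2,3,4}; (5,8)→{4,8}; (6,2)→{2,7}; (7,4)→{4}; (8,7)→{7}. Safe: 1, 5, 6. Place at column 5.
Row 3: attacked by (1,5)→{3,5,7}; (2,3)→{2,3,4}; (5,8)→{6,8}; (6,2)→{2,5}; (7,4)→{4,8}; (8,7)→{2,7}. Safe: 1. Place at column 1.
Row 4: attacked by (1,5)→{2,5,8}; (2,3)→{1,3,5}; (3,1)→{1,2}; (5,8)→{7,8}; (6,2)→{2,4}; (7,4)→{1,4,7}; (8,7)→{3,7}. Safe: 6. Place at column 6.
Columns [5, 3, 1, 6, 8, 2, 4, 7], r−c [-4, -1, 2, -2, -3, 4, 3, 1], r+c [6, 5, 4, 10, 13, 8, 11, 15] are all distinct, so no two queens attack.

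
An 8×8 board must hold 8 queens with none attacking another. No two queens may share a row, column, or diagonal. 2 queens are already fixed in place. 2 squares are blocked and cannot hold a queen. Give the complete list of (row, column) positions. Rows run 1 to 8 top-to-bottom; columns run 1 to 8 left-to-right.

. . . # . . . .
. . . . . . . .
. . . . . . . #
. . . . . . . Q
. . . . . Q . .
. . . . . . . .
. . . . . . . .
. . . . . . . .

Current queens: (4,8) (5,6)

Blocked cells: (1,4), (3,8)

Row 1: attacked by (4,8)→{5,8}; (5,6)→{2,6}. Blocked: 4. Safe: 1, 3, 7. Place at column 7.
Row 2: attacked by (1,7)→{6,7,8}; (4,8)→{6,8}; (5,6)→{3,6}. Safe: 1, 2, 4, 5. Place at column 1.
Row 3: attacked by (1,7)→{5,7}; (2,1)→{1,2}; (4,8)→{7,8}; (5,6)→{4,6,8}. Blocked: 8. Safe: 3. Place at column 3.
Row 6: attacked by (1,7)→{2,7}; (2,1)→{1,5}; (3,3)→{3,6}; (4,8)→{6,8}; (5,6)→{5,6,7}. Safe: 4. Place at column 4.
Row 7: attacked by (1,7)→{1,7}; (2,1)→{1,6}; (3,3)→{3,7}; (4,8)→{5,8}; (5,6)→{4,6,8}; (6,4)→{3,4,5}. Safe: 2. Place at column 2.
Row 8: attacked by (1,7)→{7}; (2,1)→{1,7}; (3,3)→{3,8}; (4,8)→{4,8}; (5,6)→{3,6}; (6,4)→{2,4,6}; (7,2)→{1,2,3}. Safe: 5. Place at column 5.
Columns [7, 1, 3, 8, 6, 4, 2, 5], r−c [-6, 1, 0, -4, -1, 2, 5, 3], r+c [8, 3, 6, 12, 11, 10, 9, 13] are all distinct, so no two queens attack.

(1,7) (2,1) (3,3) (4,8) (5,6) (6,4) (7,2) (8,5)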